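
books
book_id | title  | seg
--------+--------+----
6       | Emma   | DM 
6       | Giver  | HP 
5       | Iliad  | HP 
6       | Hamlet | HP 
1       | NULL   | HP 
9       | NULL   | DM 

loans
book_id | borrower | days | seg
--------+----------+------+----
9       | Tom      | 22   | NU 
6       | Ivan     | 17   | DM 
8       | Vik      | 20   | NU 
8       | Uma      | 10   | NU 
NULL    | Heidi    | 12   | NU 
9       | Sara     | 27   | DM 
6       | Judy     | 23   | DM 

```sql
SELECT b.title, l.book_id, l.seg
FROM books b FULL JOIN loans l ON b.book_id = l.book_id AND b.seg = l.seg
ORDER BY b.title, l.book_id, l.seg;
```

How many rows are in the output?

11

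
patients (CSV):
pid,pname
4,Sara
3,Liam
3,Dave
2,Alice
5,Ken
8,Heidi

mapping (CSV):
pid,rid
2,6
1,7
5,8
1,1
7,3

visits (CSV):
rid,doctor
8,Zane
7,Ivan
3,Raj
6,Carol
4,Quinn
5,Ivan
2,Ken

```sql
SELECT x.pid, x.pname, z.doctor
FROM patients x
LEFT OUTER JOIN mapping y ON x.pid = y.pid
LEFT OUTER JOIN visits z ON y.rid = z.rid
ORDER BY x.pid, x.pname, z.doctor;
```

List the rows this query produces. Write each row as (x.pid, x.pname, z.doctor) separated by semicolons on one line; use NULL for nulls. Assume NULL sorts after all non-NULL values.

Evaluate left to right. First `patients x LEFT JOIN mapping y` on pid: 6 row(s).
Then LEFT JOIN `visits z` on rid: each of those 6 rows is kept; rows whose y.rid has no match in z get NULL for z's columns.

(2, Alice, Carol); (3, Dave, NULL); (3, Liam, NULL); (4, Sara, NULL); (5, Ken, Zane); (8, Heidi, NULL)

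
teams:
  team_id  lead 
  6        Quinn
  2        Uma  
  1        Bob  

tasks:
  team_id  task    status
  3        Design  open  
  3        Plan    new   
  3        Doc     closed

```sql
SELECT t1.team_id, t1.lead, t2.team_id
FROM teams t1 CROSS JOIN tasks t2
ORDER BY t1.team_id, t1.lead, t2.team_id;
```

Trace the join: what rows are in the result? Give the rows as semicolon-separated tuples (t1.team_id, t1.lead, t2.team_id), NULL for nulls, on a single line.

CROSS JOIN pairs every row of `teams` with every row of `tasks`: 3 × 3 = 9 rows.
After projecting and ordering:
t1.team_id | t1.lead | t2.team_id
1 | Bob | 3
1 | Bob | 3
1 | Bob | 3
2 | Uma | 3
2 | Uma | 3
2 | Uma | 3
6 | Quinn | 3
6 | Quinn | 3
6 | Quinn | 3

(1, Bob, 3); (1, Bob, 3); (1, Bob, 3); (2, Uma, 3); (2, Uma, 3); (2, Uma, 3); (6, Quinn, 3); (6, Quinn, 3); (6, Quinn, 3)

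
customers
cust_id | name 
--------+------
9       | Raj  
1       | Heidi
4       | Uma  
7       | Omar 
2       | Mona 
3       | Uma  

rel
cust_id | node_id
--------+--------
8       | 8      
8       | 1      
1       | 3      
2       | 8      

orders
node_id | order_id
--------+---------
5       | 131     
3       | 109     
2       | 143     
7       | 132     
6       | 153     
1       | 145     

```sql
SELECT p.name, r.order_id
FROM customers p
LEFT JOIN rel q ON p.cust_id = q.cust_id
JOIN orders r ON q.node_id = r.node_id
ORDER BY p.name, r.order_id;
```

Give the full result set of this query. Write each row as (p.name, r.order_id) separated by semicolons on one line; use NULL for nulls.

Step 1 — p LEFT JOIN q on cust_id → 6 row(s).
Then INNER JOIN `orders r` on node_id: keep only rows whose q.node_id appears in r.

(Heidi, 109)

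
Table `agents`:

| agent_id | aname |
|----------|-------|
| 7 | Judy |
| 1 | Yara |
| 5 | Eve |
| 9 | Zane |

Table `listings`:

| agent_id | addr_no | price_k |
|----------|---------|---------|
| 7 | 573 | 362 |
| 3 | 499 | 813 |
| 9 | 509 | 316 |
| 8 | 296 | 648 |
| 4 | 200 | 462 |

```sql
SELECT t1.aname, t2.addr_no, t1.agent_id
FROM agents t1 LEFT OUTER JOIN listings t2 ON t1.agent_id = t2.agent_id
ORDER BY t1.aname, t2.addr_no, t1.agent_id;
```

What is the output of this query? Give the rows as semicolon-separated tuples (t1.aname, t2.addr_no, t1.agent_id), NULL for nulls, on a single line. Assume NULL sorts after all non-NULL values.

(Eve, NULL, 5); (Judy, 573, 7); (Yara, NULL, 1); (Zane, 509, 9)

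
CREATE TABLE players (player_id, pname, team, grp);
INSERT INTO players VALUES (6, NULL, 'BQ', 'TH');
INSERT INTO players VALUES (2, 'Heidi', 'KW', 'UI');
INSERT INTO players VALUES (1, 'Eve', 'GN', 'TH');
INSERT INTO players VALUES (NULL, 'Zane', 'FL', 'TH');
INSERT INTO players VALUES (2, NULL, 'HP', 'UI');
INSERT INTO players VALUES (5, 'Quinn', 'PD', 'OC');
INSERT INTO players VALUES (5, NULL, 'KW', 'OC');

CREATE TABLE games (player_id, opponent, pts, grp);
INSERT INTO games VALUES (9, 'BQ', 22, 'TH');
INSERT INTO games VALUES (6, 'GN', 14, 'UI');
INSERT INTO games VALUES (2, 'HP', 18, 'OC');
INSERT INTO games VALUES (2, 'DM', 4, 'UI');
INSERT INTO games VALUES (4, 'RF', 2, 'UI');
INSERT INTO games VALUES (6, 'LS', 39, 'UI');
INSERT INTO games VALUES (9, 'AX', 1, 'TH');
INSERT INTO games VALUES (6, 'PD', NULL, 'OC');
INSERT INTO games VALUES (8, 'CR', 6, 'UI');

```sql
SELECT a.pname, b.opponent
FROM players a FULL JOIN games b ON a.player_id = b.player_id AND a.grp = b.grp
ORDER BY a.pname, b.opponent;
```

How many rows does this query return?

15

FULL OUTER JOIN keeps every row from both sides; unmatched rows get NULL for the other side's columns.
Matching on a.player_id = b.player_id AND a.grp = b.grp. A NULL in a compared column never satisfies the condition.
- a (player_id=6, grp=TH) has no partner → padded with NULL.
- a (player_id=2, grp=UI) pairs with 1 row(s) of b.
- a (player_id=1, grp=TH) has no partner → padded with NULL.
- a (player_id=NULL, grp=TH) has no partner → padded with NULL.
- a (player_id=2, grp=UI) pairs with 1 row(s) of b.
- a (player_id=5, grp=OC) has no partner → padded with NULL.
- a (player_id=5, grp=OC) has no partner → padded with NULL.
- 8 b row(s) had no a match → kept, a columns NULL.
Total: 2 matched + 13 padded = 15 rows.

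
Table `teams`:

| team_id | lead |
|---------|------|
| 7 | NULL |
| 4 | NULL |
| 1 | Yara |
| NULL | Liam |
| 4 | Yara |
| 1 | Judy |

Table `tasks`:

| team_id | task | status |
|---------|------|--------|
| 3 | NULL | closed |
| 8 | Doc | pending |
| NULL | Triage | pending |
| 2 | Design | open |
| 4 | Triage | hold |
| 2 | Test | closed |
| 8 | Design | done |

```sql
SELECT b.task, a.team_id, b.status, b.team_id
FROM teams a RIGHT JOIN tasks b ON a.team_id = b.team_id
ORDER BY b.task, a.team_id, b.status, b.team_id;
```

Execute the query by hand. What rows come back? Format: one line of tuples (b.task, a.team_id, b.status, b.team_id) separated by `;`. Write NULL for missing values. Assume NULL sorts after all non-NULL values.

(Design, NULL, done, 8); (Design, NULL, open, 2); (Doc, NULL, pending, 8); (Test, NULL, closed, 2); (Triage, 4, hold, 4); (Triage, 4, hold, 4); (Triage, NULL, pending, NULL); (NULL, NULL, closed, 3)

RIGHT JOIN keeps every row from `tasks`; unmatched rows get NULL for `teams`'s columns.
Matching on a.team_id = b.team_id. A NULL in a compared column never satisfies the condition.
Matched pairs: 2; unmatched b rows kept: 6.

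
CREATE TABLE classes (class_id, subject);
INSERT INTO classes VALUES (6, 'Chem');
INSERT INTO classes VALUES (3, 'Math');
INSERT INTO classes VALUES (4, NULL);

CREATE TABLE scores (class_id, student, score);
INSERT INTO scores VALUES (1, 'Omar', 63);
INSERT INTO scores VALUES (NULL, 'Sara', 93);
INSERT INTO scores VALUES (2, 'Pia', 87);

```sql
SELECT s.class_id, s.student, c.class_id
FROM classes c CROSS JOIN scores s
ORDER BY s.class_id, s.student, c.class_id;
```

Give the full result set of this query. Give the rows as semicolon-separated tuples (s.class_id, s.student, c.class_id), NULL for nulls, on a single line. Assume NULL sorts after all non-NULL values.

(1, Omar, 3); (1, Omar, 4); (1, Omar, 6); (2, Pia, 3); (2, Pia, 4); (2, Pia, 6); (NULL, Sara, 3); (NULL, Sara, 4); (NULL, Sara, 6)

CROSS JOIN pairs every row of `classes` with every row of `scores`: 3 × 3 = 9 rows.
After projecting and ordering:
s.class_id | s.student | c.class_id
1 | Omar | 3
1 | Omar | 4
1 | Omar | 6
2 | Pia | 3
2 | Pia | 4
2 | Pia | 6
NULL | Sara | 3
NULL | Sara | 4
NULL | Sara | 6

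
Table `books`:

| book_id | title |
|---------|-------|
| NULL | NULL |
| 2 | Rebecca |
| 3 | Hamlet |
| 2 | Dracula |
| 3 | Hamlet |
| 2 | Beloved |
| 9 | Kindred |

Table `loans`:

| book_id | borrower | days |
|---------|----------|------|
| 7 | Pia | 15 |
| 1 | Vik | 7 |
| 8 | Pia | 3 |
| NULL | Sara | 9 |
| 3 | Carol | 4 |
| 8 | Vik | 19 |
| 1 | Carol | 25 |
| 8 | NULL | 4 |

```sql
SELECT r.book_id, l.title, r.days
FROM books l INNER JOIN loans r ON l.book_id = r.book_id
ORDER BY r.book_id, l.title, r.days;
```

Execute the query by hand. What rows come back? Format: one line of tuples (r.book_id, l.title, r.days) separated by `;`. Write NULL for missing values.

INNER JOIN keeps only pairs where the ON condition holds.
Matching on l.book_id = r.book_id. A NULL in a compared column never satisfies the condition.
Matched pairs: 2.

(3, Hamlet, 4); (3, Hamlet, 4)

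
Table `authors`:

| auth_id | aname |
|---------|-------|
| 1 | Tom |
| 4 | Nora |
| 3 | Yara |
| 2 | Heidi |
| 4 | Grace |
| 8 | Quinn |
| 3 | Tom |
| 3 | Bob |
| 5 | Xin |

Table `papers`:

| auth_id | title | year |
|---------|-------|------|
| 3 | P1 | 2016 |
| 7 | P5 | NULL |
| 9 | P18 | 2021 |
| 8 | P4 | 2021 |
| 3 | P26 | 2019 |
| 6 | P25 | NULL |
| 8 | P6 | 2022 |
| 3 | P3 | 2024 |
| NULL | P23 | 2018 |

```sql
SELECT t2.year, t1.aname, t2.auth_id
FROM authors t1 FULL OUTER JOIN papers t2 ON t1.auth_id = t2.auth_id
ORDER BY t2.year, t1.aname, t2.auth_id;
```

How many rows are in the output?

FULL OUTER JOIN keeps every row from both sides; unmatched rows get NULL for the other side's columns.
Matching on t1.auth_id = t2.auth_id. A NULL in a compared column never satisfies the condition.
Matched pairs: 11; unmatched t1 rows kept: 5; unmatched t2 rows kept: 4.
Total: 11 matched + 9 padded = 20 rows.

20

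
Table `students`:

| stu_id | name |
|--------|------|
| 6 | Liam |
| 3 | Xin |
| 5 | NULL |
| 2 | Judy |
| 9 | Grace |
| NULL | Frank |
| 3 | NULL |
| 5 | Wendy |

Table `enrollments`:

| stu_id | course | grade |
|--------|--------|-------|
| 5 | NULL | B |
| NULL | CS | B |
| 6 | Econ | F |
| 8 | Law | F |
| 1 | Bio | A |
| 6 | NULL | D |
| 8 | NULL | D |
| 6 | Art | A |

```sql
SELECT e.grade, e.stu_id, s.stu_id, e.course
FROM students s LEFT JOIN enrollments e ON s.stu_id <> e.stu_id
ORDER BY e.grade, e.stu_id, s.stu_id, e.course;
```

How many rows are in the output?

LEFT JOIN keeps every row from `students`; unmatched rows get NULL for `enrollments`'s columns.
Matching on s.stu_id <> e.stu_id. A NULL in a compared column never satisfies the condition.
- s row (stu_id=6): matches 4 e row(s) → 4 output row(s).
- s row (stu_id=3): matches 7 e row(s) → 7 output row(s).
- s row (stu_id=5): matches 6 e row(s) → 6 output row(s).
- s row (stu_id=2): matches 7 e row(s) → 7 output row(s).
- s row (stu_id=9): matches 7 e row(s) → 7 output row(s).
- s row (stu_id=NULL): no match → kept, e columns NULL.
- s row (stu_id=3): matches 7 e row(s) → 7 output row(s).
- s row (stu_id=5): matches 6 e row(s) → 6 output row(s).
Total: 44 matched + 1 padded = 45 rows.

45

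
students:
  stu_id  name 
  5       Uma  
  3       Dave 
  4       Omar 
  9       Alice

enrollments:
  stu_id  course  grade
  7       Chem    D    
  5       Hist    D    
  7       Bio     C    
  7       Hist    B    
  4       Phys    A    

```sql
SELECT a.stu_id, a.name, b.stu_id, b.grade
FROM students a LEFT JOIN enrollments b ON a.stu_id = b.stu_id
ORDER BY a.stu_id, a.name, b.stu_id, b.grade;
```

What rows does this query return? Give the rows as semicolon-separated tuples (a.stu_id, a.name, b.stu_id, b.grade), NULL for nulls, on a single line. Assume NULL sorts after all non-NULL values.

LEFT JOIN keeps every row from `students`; unmatched rows get NULL for `enrollments`'s columns.
Matching on a.stu_id = b.stu_id.
- a row (stu_id=5): matches 1 b row(s) → 1 output row(s).
- a row (stu_id=3): no match → kept, b columns NULL.
- a row (stu_id=4): matches 1 b row(s) → 1 output row(s).
- a row (stu_id=9): no match → kept, b columns NULL.
After projecting and ordering:
a.stu_id | a.name | b.stu_id | b.grade
3 | Dave | NULL | NULL
4 | Omar | 4 | A
5 | Uma | 5 | D
9 | Alice | NULL | NULL

(3, Dave, NULL, NULL); (4, Omar, 4, A); (5, Uma, 5, D); (9, Alice, NULL, NULL)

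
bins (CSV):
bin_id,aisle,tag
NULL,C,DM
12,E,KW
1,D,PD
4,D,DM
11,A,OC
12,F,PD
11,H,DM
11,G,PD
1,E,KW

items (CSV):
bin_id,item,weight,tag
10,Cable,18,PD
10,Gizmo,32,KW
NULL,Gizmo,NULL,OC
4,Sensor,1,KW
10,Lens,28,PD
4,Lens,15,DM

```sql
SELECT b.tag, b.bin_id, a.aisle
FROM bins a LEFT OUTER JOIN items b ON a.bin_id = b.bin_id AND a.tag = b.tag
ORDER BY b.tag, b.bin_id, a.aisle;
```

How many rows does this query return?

9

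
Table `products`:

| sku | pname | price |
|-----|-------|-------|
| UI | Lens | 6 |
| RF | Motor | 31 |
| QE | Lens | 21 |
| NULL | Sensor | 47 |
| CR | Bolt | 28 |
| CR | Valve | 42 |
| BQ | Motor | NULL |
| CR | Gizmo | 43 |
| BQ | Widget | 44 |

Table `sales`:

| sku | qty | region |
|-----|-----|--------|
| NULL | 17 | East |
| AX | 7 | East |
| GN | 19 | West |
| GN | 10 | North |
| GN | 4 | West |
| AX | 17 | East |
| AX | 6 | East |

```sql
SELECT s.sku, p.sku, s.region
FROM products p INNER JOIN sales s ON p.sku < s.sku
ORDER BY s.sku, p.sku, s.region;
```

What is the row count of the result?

INNER JOIN keeps only pairs where the ON condition holds.
Matching on p.sku < s.sku. A NULL in a compared column never satisfies the condition.
- sku=UI: no matching s row, dropped.
- sku=RF: no matching s row, dropped.
- sku=QE: no matching s row, dropped.
- sku=NULL: no matching s row, dropped.
- sku=CR: 3 matching s row(s), so 3 row(s) emitted.
- sku=CR: 3 matching s row(s), so 3 row(s) emitted.
- sku=BQ: 3 matching s row(s), so 3 row(s) emitted.
- sku=CR: 3 matching s row(s), so 3 row(s) emitted.
- sku=BQ: 3 matching s row(s), so 3 row(s) emitted.
Total: 15 rows.

15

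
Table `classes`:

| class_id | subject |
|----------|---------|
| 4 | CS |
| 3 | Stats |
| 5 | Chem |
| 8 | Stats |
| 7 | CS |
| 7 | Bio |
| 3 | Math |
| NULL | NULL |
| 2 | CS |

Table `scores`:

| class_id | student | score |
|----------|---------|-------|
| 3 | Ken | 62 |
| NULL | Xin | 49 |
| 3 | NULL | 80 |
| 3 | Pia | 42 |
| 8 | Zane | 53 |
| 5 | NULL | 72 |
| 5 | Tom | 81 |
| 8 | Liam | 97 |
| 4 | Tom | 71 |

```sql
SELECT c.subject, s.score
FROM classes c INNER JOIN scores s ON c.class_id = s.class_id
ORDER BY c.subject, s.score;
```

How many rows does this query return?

11

INNER JOIN keeps only pairs where the ON condition holds.
Matching on c.class_id = s.class_id. A NULL in a compared column never satisfies the condition.
Matched pairs: 11.
Total: 11 rows.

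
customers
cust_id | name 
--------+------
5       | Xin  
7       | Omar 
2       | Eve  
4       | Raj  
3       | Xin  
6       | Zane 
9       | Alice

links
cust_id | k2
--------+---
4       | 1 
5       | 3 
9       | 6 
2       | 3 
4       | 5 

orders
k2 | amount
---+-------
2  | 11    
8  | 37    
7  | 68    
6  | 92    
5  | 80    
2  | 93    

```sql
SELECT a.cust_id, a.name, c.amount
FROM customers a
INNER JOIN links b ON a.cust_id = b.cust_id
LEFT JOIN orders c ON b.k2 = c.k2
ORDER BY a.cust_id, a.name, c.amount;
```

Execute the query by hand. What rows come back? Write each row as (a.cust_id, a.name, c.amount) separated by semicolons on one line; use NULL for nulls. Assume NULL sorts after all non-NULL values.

(2, Eve, NULL); (4, Raj, 80); (4, Raj, NULL); (5, Xin, NULL); (9, Alice, 92)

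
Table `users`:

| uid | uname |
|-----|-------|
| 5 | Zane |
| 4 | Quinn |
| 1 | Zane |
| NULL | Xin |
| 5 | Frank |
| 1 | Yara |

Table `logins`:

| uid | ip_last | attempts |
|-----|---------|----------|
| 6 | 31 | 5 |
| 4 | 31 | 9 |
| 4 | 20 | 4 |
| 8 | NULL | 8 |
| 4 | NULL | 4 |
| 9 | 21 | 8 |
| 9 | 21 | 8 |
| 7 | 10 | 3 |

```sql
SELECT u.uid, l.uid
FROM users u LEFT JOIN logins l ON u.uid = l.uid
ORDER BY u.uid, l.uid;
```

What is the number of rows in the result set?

8

LEFT JOIN keeps every row from `users`; unmatched rows get NULL for `logins`'s columns.
Matching on u.uid = l.uid. A NULL in a compared column never satisfies the condition.
Matched pairs: 3; unmatched u rows kept: 5.
Total: 3 matched + 5 padded = 8 rows.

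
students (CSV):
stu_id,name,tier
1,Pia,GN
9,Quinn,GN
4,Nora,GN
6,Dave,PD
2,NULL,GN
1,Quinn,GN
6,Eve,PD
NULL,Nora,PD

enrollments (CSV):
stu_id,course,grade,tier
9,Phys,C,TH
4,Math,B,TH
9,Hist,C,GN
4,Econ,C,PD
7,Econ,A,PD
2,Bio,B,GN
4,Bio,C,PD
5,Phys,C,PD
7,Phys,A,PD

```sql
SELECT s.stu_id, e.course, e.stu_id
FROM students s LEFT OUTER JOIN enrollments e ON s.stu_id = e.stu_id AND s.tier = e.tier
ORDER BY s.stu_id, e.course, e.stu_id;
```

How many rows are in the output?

8

LEFT JOIN keeps every row from `students`; unmatched rows get NULL for `enrollments`'s columns.
Matching on s.stu_id = e.stu_id AND s.tier = e.tier. A NULL in a compared column never satisfies the condition.
- s (stu_id=1, tier=GN) has no partner → padded with NULL.
- s (stu_id=9, tier=GN) pairs with 1 row(s) of e.
- s (stu_id=4, tier=GN) has no partner → padded with NULL.
- s (stu_id=6, tier=PD) has no partner → padded with NULL.
- s (stu_id=2, tier=GN) pairs with 1 row(s) of e.
- s (stu_id=1, tier=GN) has no partner → padded with NULL.
- s (stu_id=6, tier=PD) has no partner → padded with NULL.
- s (stu_id=NULL, tier=PD) has no partner → padded with NULL.
Total: 2 matched + 6 padded = 8 rows.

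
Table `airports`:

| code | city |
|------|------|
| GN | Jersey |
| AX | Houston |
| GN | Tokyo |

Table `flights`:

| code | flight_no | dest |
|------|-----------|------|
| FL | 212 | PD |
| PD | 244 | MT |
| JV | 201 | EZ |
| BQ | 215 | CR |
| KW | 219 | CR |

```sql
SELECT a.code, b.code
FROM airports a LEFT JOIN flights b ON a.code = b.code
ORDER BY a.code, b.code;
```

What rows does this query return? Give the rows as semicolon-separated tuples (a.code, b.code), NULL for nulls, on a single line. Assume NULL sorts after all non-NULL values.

LEFT JOIN keeps every row from `airports`; unmatched rows get NULL for `flights`'s columns.
Matching on a.code = b.code.
- code=GN: no b row matches, row kept with b columns NULL.
- code=AX: no b row matches, row kept with b columns NULL.
- code=GN: no b row matches, row kept with b columns NULL.
After projecting and ordering:
a.code | b.code
AX | NULL
GN | NULL
GN | NULL

(AX, NULL); (GN, NULL); (GN, NULL)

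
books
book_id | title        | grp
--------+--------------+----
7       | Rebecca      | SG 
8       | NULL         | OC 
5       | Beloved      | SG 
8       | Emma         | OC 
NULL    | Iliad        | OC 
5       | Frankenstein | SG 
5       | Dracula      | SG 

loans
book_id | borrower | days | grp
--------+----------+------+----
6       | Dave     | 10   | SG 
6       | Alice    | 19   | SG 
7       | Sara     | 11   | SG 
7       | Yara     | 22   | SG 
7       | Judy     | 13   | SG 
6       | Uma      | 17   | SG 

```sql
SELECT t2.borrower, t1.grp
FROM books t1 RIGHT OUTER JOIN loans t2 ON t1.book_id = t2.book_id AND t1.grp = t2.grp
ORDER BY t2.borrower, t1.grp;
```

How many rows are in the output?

6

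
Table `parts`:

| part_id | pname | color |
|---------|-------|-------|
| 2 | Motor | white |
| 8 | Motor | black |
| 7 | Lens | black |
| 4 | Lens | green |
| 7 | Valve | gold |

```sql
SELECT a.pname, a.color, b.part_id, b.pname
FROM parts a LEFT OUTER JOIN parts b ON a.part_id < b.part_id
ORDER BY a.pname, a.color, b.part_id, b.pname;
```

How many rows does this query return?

10

LEFT JOIN keeps every row from `parts a`; unmatched rows get NULL for `parts b`'s columns.
Matching on a.part_id < b.part_id.
- part_id=2: 4 matching b row(s), so 4 row(s) emitted.
- part_id=8: no b row matches, row kept with b columns NULL.
- part_id=7: 1 matching b row(s), so 1 row(s) emitted.
- part_id=4: 3 matching b row(s), so 3 row(s) emitted.
- part_id=7: 1 matching b row(s), so 1 row(s) emitted.
Total: 9 matched + 1 padded = 10 rows.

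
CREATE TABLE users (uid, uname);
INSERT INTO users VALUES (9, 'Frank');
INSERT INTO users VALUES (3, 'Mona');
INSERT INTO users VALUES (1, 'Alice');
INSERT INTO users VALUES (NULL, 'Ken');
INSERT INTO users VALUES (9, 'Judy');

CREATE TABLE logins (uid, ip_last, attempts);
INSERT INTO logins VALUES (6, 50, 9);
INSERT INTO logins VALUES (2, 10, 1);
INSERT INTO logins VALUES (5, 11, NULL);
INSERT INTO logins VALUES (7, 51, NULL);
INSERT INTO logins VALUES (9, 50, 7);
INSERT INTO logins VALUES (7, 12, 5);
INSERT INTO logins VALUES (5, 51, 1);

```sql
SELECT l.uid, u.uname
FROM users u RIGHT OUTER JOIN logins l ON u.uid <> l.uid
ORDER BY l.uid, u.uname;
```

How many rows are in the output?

RIGHT JOIN keeps every row from `logins`; unmatched rows get NULL for `users`'s columns.
Matching on u.uid <> l.uid. A NULL in a compared column never satisfies the condition.
Matched pairs: 26; unmatched l rows kept: 0.
Total: 26 rows.

26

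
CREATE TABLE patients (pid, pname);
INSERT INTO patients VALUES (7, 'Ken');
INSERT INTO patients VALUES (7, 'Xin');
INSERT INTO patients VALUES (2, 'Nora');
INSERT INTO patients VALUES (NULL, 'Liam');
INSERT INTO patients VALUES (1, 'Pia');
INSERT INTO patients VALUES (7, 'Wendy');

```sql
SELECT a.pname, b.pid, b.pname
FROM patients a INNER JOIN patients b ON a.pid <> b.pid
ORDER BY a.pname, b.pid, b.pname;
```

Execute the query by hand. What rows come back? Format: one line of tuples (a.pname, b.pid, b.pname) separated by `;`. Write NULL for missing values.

(Ken, 1, Pia); (Ken, 2, Nora); (Nora, 1, Pia); (Nora, 7, Ken); (Nora, 7, Wendy); (Nora, 7, Xin); (Pia, 2, Nora); (Pia, 7, Ken); (Pia, 7, Wendy); (Pia, 7, Xin); (Wendy, 1, Pia); (Wendy, 2, Nora); (Xin, 1, Pia); (Xin, 2, Nora)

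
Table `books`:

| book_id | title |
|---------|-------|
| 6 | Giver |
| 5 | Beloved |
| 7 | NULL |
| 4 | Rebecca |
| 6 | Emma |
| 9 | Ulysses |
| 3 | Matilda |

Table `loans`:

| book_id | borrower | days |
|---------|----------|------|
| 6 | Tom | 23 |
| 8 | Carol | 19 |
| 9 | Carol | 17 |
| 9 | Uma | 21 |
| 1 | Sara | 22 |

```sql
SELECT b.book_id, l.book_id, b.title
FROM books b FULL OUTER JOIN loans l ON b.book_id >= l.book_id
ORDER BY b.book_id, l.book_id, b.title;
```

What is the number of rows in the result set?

FULL OUTER JOIN keeps every row from both sides; unmatched rows get NULL for the other side's columns.
Matching on b.book_id >= l.book_id.
- b row (book_id=6): matches 2 l row(s) → 2 output row(s).
- b row (book_id=5): matches 1 l row(s) → 1 output row(s).
- b row (book_id=7): matches 2 l row(s) → 2 output row(s).
- b row (book_id=4): matches 1 l row(s) → 1 output row(s).
- b row (book_id=6): matches 2 l row(s) → 2 output row(s).
- b row (book_id=9): matches 5 l row(s) → 5 output row(s).
- b row (book_id=3): matches 1 l row(s) → 1 output row(s).
Total: 14 rows.

14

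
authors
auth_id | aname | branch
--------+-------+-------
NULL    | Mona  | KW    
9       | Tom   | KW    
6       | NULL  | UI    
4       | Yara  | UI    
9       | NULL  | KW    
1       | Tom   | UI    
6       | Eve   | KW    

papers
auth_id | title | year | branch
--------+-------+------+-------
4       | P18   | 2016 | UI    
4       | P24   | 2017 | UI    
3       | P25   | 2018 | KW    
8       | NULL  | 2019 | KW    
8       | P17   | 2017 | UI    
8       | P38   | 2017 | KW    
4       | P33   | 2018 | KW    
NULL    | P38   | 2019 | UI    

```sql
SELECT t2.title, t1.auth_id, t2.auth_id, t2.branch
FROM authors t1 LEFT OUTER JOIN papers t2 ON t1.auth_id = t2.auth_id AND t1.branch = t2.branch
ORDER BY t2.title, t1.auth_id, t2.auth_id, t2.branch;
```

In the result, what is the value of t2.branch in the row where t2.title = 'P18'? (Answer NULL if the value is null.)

LEFT JOIN keeps every row from `authors`; unmatched rows get NULL for `papers`'s columns.
Matching on t1.auth_id = t2.auth_id AND t1.branch = t2.branch. A NULL in a compared column never satisfies the condition.
Matched pairs: 2; unmatched t1 rows kept: 6.

UI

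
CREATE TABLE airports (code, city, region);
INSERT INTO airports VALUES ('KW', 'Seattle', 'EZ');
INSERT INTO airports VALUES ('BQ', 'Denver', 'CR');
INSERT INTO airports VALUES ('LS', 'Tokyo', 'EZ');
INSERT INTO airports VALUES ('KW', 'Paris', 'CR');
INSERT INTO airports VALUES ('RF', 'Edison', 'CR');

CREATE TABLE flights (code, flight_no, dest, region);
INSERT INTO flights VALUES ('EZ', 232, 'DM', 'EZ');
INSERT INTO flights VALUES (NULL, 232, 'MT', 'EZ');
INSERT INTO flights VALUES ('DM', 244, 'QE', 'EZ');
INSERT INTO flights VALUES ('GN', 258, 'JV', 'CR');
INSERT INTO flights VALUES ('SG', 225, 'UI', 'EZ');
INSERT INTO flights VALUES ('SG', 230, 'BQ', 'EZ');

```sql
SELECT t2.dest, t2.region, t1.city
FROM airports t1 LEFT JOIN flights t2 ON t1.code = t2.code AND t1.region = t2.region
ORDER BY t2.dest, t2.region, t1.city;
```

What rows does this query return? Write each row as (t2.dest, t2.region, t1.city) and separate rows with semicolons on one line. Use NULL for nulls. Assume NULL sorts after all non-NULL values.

LEFT JOIN keeps every row from `airports`; unmatched rows get NULL for `flights`'s columns.
Matching on t1.code = t2.code AND t1.region = t2.region. A NULL in a compared column never satisfies the condition.
Matched pairs: 0; unmatched t1 rows kept: 5.

(NULL, NULL, Denver); (NULL, NULL, Edison); (NULL, NULL, Paris); (NULL, NULL, Seattle); (NULL, NULL, Tokyo)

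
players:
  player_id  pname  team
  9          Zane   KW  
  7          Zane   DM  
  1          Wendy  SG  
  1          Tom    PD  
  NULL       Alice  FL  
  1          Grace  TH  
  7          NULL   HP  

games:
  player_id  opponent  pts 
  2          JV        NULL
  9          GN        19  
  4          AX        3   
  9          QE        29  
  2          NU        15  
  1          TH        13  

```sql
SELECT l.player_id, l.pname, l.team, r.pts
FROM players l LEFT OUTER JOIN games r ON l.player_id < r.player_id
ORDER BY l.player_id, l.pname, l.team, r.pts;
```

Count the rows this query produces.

21

LEFT JOIN keeps every row from `players`; unmatched rows get NULL for `games`'s columns.
Matching on l.player_id < r.player_id. A NULL in a compared column never satisfies the condition.
- player_id=9: no r row matches, row kept with r columns NULL.
- player_id=7: 2 matching r row(s), so 2 row(s) emitted.
- player_id=1: 5 matching r row(s), so 5 row(s) emitted.
- player_id=1: 5 matching r row(s), so 5 row(s) emitted.
- player_id=NULL: no r row matches, row kept with r columns NULL.
- player_id=1: 5 matching r row(s), so 5 row(s) emitted.
- player_id=7: 2 matching r row(s), so 2 row(s) emitted.
Total: 19 matched + 2 padded = 21 rows.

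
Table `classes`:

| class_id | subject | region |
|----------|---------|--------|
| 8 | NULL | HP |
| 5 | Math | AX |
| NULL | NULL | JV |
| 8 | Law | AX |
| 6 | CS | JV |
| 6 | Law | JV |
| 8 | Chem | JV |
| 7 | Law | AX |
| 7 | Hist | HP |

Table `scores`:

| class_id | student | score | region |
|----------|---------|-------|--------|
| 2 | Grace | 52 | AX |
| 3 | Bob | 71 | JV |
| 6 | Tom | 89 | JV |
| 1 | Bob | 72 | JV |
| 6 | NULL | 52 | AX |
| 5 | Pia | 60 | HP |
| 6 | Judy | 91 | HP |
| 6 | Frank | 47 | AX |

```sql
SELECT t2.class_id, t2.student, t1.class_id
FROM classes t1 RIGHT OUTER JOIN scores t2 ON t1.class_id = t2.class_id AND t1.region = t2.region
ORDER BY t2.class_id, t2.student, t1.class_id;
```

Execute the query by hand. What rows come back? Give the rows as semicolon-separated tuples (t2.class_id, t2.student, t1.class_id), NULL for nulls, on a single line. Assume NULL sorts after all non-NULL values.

RIGHT JOIN keeps every row from `scores`; unmatched rows get NULL for `classes`'s columns.
Matching on t1.class_id = t2.class_id AND t1.region = t2.region. A NULL in a compared column never satisfies the condition.
Matched pairs: 2; unmatched t2 rows kept: 7.

(1, Bob, NULL); (2, Grace, NULL); (3, Bob, NULL); (5, Pia, NULL); (6, Frank, NULL); (6, Judy, NULL); (6, Tom, 6); (6, Tom, 6); (6, NULL, NULL)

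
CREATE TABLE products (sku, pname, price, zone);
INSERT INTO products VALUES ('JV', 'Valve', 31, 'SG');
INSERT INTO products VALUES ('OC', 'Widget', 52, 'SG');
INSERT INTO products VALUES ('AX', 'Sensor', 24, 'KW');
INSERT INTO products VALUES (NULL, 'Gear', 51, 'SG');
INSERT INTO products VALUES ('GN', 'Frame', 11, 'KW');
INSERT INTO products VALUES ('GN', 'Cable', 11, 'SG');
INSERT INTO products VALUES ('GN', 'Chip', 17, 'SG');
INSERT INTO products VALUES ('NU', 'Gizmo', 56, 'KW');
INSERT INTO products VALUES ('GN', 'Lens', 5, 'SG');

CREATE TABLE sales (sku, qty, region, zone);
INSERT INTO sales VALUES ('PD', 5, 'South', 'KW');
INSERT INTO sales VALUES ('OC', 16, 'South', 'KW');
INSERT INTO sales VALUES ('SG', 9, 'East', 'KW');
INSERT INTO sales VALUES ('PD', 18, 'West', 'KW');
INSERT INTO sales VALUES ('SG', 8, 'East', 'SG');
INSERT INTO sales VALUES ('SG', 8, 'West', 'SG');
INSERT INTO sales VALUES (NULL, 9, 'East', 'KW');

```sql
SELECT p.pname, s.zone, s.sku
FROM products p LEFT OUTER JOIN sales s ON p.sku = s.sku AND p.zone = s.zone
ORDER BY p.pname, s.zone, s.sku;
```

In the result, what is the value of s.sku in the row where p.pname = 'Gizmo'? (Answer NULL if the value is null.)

NULL

LEFT JOIN keeps every row from `products`; unmatched rows get NULL for `sales`'s columns.
Matching on p.sku = s.sku AND p.zone = s.zone. A NULL in a compared column never satisfies the condition.
- p (sku=JV, zone=SG) has no partner → padded with NULL.
- p (sku=OC, zone=SG) has no partner → padded with NULL.
- p (sku=AX, zone=KW) has no partner → padded with NULL.
- p (sku=NULL, zone=SG) has no partner → padded with NULL.
- p (sku=GN, zone=KW) has no partner → padded with NULL.
- p (sku=GN, zone=SG) has no partner → padded with NULL.
- p (sku=GN, zone=SG) has no partner → padded with NULL.
- p (sku=NU, zone=KW) has no partner → padded with NULL.
- p (sku=GN, zone=SG) has no partner → padded with NULL.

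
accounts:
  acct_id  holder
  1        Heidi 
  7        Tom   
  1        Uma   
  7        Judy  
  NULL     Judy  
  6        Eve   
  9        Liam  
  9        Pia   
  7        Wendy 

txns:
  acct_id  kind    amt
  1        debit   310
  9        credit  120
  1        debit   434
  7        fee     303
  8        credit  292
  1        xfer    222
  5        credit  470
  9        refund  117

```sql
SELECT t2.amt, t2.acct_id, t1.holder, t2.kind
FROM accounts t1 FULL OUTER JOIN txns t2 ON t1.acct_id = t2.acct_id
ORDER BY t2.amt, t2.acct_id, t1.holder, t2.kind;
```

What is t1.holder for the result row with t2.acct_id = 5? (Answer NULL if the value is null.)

FULL OUTER JOIN keeps every row from both sides; unmatched rows get NULL for the other side's columns.
Matching on t1.acct_id = t2.acct_id. A NULL in a compared column never satisfies the condition.
Matched pairs: 13; unmatched t1 rows kept: 2; unmatched t2 rows kept: 2.

NULL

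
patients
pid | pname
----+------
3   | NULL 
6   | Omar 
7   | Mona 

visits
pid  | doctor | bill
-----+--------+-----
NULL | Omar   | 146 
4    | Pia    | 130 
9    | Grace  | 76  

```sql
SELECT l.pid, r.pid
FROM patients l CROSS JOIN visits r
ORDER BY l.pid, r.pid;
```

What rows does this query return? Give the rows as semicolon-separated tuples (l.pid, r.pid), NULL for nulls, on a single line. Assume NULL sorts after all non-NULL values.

(3, 4); (3, 9); (3, NULL); (6, 4); (6, 9); (6, NULL); (7, 4); (7, 9); (7, NULL)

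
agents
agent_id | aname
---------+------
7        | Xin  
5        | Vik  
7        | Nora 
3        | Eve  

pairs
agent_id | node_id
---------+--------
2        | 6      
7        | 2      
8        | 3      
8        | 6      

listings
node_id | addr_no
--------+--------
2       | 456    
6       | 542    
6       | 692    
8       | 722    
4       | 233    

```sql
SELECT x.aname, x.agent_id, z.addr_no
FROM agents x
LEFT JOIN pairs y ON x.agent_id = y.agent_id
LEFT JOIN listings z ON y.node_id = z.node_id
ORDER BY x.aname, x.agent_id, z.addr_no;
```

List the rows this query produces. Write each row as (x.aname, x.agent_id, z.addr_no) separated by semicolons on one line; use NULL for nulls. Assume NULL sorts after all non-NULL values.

(Eve, 3, NULL); (Nora, 7, 456); (Vik, 5, NULL); (Xin, 7, 456)

Joins associate left-to-right: agents LEFT JOIN pairs on agent_id gives 4 intermediate row(s).
Then LEFT JOIN `listings z` on node_id: each of those 4 rows is kept; rows whose y.node_id has no match in z get NULL for z's columns.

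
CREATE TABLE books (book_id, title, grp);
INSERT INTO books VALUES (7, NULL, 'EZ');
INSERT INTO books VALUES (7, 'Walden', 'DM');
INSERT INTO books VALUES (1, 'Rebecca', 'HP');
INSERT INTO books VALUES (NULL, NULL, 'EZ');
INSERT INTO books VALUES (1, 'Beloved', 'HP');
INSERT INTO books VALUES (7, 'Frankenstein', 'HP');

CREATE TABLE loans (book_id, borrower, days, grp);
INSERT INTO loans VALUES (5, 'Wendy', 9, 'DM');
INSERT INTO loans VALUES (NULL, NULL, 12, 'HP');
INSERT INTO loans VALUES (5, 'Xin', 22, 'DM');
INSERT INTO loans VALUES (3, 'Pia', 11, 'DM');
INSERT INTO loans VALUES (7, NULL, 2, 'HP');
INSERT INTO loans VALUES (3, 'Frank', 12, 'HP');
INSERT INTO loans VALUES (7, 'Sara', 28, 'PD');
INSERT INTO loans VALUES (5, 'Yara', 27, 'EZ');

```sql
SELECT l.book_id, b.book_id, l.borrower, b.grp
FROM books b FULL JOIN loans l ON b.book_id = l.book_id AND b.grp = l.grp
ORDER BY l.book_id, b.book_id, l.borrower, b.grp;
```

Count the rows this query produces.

13

FULL OUTER JOIN keeps every row from both sides; unmatched rows get NULL for the other side's columns.
Matching on b.book_id = l.book_id AND b.grp = l.grp. A NULL in a compared column never satisfies the condition.
Matched pairs: 1; unmatched b rows kept: 5; unmatched l rows kept: 7.
Total: 1 matched + 12 padded = 13 rows.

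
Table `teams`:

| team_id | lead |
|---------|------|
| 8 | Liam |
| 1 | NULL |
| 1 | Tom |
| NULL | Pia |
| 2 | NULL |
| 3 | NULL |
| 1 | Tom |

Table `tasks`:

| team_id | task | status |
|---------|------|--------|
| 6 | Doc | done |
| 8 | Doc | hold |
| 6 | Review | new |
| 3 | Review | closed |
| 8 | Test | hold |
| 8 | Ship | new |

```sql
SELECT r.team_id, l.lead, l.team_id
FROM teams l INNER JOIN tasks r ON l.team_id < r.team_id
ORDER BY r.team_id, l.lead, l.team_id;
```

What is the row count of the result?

INNER JOIN keeps only pairs where the ON condition holds.
Matching on l.team_id < r.team_id. A NULL in a compared column never satisfies the condition.
Matched pairs: 29.
Total: 29 rows.

29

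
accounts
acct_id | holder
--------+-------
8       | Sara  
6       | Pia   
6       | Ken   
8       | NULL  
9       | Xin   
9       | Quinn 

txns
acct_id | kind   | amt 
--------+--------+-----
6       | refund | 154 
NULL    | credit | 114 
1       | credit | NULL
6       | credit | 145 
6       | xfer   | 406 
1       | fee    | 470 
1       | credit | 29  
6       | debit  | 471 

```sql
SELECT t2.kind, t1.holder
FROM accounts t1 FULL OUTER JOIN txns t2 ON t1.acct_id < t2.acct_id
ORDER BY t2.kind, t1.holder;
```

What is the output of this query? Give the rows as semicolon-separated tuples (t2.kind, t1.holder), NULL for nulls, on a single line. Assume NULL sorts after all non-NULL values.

(credit, NULL); (credit, NULL); (credit, NULL); (credit, NULL); (debit, NULL); (fee, NULL); (refund, NULL); (xfer, NULL); (NULL, Ken); (NULL, Pia); (NULL, Quinn); (NULL, Sara); (NULL, Xin); (NULL, NULL)

FULL OUTER JOIN keeps every row from both sides; unmatched rows get NULL for the other side's columns.
Matching on t1.acct_id < t2.acct_id. A NULL in a compared column never satisfies the condition.
Matched pairs: 0; unmatched t1 rows kept: 6; unmatched t2 rows kept: 8.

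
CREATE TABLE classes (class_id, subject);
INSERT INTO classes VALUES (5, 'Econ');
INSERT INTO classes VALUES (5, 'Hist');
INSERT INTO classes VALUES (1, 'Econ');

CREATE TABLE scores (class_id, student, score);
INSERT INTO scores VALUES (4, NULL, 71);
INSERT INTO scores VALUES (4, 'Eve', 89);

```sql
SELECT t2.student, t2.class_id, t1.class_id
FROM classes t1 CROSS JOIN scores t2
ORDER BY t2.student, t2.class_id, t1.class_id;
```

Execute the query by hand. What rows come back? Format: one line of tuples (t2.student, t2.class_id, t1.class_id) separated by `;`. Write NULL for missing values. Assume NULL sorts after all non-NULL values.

(Eve, 4, 1); (Eve, 4, 5); (Eve, 4, 5); (NULL, 4, 1); (NULL, 4, 5); (NULL, 4, 5)

CROSS JOIN pairs every row of `classes` with every row of `scores`: 3 × 2 = 6 rows.
After projecting and ordering:
t2.student | t2.class_id | t1.class_id
Eve | 4 | 1
Eve | 4 | 5
Eve | 4 | 5
NULL | 4 | 1
NULL | 4 | 5
NULL | 4 | 5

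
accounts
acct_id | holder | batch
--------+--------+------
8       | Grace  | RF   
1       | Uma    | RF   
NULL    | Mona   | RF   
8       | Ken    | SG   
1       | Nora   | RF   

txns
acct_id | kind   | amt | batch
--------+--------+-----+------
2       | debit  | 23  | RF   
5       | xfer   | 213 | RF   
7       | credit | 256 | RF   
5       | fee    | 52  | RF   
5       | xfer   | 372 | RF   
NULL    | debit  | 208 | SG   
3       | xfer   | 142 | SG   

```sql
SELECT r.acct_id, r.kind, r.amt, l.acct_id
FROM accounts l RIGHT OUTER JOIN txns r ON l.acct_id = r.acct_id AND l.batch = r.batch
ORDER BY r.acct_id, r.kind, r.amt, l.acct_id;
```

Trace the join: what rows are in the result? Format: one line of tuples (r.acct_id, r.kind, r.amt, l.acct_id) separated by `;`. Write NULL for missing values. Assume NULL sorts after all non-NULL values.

RIGHT JOIN keeps every row from `txns`; unmatched rows get NULL for `accounts`'s columns.
Matching on l.acct_id = r.acct_id AND l.batch = r.batch. A NULL in a compared column never satisfies the condition.
- l[0] acct_id=8, batch=RF → no match.
- l[1] acct_id=1, batch=RF → no match.
- l[2] acct_id=NULL, batch=RF → no match.
- l[3] acct_id=8, batch=SG → no match.
- l[4] acct_id=1, batch=RF → no match.
- plus 7 unmatched r row(s), each kept with NULL l columns.
After projecting and ordering:
r.acct_id | r.kind | r.amt | l.acct_id
2 | debit | 23 | NULL
3 | xfer | 142 | NULL
5 | fee | 52 | NULL
5 | xfer | 213 | NULL
5 | xfer | 372 | NULL
7 | credit | 256 | NULL
NULL | debit | 208 | NULL

(2, debit, 23, NULL); (3, xfer, 142, NULL); (5, fee, 52, NULL); (5, xfer, 213, NULL); (5, xfer, 372, NULL); (7, credit, 256, NULL); (NULL, debit, 208, NULL)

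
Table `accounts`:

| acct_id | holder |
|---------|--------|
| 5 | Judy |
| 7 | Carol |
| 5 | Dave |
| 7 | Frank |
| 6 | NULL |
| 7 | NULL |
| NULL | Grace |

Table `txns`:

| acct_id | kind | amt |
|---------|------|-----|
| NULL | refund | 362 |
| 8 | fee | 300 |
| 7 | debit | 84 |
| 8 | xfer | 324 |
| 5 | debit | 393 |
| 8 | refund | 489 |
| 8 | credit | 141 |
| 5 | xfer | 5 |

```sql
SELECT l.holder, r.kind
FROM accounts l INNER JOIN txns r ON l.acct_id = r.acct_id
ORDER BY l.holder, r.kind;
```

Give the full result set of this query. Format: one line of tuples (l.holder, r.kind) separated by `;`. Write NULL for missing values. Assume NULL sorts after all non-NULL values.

INNER JOIN keeps only pairs where the ON condition holds.
Matching on l.acct_id = r.acct_id. A NULL in a compared column never satisfies the condition.
Matched pairs: 7.

(Carol, debit); (Dave, debit); (Dave, xfer); (Frank, debit); (Judy, debit); (Judy, xfer); (NULL, debit)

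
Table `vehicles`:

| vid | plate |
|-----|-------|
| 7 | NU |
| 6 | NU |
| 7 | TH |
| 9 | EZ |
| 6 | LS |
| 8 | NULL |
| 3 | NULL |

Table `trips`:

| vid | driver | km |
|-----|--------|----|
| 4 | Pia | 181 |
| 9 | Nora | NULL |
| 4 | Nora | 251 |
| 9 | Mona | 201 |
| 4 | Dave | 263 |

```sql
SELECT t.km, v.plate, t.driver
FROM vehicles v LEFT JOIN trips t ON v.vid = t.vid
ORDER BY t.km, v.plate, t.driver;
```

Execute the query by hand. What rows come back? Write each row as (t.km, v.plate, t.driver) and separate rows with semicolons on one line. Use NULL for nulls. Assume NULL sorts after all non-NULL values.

(201, EZ, Mona); (NULL, EZ, Nora); (NULL, LS, NULL); (NULL, NU, NULL); (NULL, NU, NULL); (NULL, TH, NULL); (NULL, NULL, NULL); (NULL, NULL, NULL)

LEFT JOIN keeps every row from `vehicles`; unmatched rows get NULL for `trips`'s columns.
Matching on v.vid = t.vid.
- v row (vid=7): no match → kept, t columns NULL.
- v row (vid=6): no match → kept, t columns NULL.
- v row (vid=7): no match → kept, t columns NULL.
- v row (vid=9): matches 2 t row(s) → 2 output row(s).
- v row (vid=6): no match → kept, t columns NULL.
- v row (vid=8): no match → kept, t columns NULL.
- v row (vid=3): no match → kept, t columns NULL.
After projecting and ordering:
t.km | v.plate | t.driver
201 | EZ | Mona
NULL | EZ | Nora
NULL | LS | NULL
NULL | NU | NULL
NULL | NU | NULL
NULL | TH | NULL
NULL | NULL | NULL
NULL | NULL | NULL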